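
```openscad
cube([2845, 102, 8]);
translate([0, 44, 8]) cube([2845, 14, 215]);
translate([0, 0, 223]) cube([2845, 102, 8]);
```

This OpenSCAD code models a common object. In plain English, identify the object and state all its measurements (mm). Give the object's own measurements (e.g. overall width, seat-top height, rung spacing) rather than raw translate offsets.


An I-beam lying along x, 2845 mm long. Overall section height 231 mm. Two flanges 102 mm wide (y) and 8 mm thick, one on the floor and one at the top; a web 14 mm thick runs between them, centred on the flange width.


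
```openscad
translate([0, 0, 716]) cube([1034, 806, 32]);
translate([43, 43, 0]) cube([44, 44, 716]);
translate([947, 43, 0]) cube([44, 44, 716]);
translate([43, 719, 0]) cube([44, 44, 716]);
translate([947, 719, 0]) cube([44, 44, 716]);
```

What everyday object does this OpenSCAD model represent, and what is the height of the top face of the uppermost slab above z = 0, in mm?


A table. The table height is 748 mm.

A 1034×806×32 slab sits at z = 716 on four 44 mm square posts — a table. The top surface is at 716 + 32 = 748 mm.


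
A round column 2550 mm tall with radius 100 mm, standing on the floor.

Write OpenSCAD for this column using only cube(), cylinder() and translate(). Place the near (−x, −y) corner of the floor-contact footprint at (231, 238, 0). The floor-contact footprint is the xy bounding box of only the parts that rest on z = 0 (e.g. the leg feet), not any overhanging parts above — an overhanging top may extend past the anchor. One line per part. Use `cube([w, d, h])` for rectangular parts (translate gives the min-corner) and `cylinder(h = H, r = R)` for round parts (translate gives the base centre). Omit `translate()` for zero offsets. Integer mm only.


translate([331, 338, 0]) cylinder(h = 2550, r = 100);


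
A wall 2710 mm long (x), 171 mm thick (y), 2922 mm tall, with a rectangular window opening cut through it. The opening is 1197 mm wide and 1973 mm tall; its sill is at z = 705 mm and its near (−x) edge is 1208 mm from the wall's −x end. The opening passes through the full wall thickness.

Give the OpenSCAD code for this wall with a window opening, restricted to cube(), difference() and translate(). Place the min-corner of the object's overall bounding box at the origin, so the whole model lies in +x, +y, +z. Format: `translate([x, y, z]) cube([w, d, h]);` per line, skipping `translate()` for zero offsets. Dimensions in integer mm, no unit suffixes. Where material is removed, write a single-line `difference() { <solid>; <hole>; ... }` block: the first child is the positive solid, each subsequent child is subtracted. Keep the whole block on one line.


difference() { cube([2710, 171, 2922]); translate([1208, 0, 705]) cube([1197, 171, 1973]); }


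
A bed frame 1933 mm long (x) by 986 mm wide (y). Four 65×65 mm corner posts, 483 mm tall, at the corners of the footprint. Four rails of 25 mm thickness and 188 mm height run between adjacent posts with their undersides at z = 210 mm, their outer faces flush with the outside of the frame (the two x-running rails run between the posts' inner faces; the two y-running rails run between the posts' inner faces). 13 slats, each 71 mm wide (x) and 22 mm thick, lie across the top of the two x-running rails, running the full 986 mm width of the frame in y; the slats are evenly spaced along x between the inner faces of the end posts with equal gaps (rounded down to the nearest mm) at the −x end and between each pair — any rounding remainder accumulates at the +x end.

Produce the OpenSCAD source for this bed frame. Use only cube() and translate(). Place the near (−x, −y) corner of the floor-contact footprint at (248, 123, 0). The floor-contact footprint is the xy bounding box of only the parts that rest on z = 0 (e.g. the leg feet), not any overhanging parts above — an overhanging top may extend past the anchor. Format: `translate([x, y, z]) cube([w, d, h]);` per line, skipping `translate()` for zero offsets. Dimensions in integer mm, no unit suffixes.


translate([248, 123, 0]) cube([65, 65, 483]);
translate([248, 1044, 0]) cube([65, 65, 483]);
translate([2116, 123, 0]) cube([65, 65, 483]);
translate([2116, 1044, 0]) cube([65, 65, 483]);
translate([313, 123, 210]) cube([1803, 25, 188]);
translate([313, 1084, 210]) cube([1803, 25, 188]);
translate([248, 188, 210]) cube([25, 856, 188]);
translate([2156, 188, 210]) cube([25, 856, 188]);
translate([375, 123, 398]) cube([71, 986, 22]);
translate([508, 123, 398]) cube([71, 986, 22]);
translate([641, 123, 398]) cube([71, 986, 22]);
translate([774, 123, 398]) cube([71, 986, 22]);
translate([907, 123, 398]) cube([71, 986, 22]);
translate([1040, 123, 398]) cube([71, 986, 22]);
translate([1173, 123, 398]) cube([71, 986, 22]);
translate([1306, 123, 398]) cube([71, 986, 22]);
translate([1439, 123, 398]) cube([71, 986, 22]);
translate([1572, 123, 398]) cube([71, 986, 22]);
translate([1705, 123, 398]) cube([71, 986, 22]);
translate([1838, 123, 398]) cube([71, 986, 22]);
translate([1971, 123, 398]) cube([71, 986, 22]);


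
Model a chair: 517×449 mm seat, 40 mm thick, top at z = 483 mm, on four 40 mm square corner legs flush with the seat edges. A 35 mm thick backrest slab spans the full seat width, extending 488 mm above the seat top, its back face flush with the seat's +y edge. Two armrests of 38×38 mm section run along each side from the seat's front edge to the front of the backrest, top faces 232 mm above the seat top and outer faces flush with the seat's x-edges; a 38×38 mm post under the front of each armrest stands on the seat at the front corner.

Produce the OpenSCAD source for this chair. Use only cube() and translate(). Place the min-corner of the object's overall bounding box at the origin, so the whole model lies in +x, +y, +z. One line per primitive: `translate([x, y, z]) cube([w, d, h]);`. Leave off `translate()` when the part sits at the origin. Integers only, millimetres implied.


translate([0, 0, 443]) cube([517, 449, 40]);
cube([40, 40, 443]);
translate([477, 0, 0]) cube([40, 40, 443]);
translate([0, 409, 0]) cube([40, 40, 443]);
translate([477, 409, 0]) cube([40, 40, 443]);
translate([0, 414, 483]) cube([517, 35, 488]);
translate([0, 0, 677]) cube([38, 414, 38]);
translate([479, 0, 677]) cube([38, 414, 38]);
translate([0, 0, 483]) cube([38, 38, 194]);
translate([479, 0, 483]) cube([38, 38, 194]);


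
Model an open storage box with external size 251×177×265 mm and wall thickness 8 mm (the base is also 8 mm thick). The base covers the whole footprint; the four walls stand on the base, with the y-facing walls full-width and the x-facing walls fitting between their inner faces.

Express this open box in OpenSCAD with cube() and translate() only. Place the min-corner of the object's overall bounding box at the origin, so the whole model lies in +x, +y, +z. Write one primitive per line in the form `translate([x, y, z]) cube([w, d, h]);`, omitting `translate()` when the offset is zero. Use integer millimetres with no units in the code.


cube([251, 177, 8]);
translate([0, 0, 8]) cube([251, 8, 257]);
translate([0, 169, 8]) cube([251, 8, 257]);
translate([0, 8, 8]) cube([8, 161, 257]);
translate([243, 8, 8]) cube([8, 161, 257]);


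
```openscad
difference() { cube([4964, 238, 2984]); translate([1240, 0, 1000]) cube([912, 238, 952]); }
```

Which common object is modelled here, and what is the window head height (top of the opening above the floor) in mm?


A wall with a window opening. The window head height is 1952 mm.

A wall with a rectangular opening subtracted — a window. Sill at z = 1000, opening 952 mm tall, so the head is at 1000 + 952 = 1952 mm.


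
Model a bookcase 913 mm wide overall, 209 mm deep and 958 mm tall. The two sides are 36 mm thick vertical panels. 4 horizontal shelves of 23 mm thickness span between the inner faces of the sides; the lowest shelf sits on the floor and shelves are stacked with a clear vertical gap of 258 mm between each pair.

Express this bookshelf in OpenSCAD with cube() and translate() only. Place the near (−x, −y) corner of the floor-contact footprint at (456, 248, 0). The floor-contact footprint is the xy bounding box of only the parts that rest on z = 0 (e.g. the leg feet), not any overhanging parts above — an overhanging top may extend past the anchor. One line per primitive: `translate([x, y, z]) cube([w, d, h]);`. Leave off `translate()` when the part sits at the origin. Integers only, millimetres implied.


translate([456, 248, 0]) cube([36, 209, 958]);
translate([1333, 248, 0]) cube([36, 209, 958]);
translate([492, 248, 0]) cube([841, 209, 23]);
translate([492, 248, 281]) cube([841, 209, 23]);
translate([492, 248, 562]) cube([841, 209, 23]);
translate([492, 248, 843]) cube([841, 209, 23]);


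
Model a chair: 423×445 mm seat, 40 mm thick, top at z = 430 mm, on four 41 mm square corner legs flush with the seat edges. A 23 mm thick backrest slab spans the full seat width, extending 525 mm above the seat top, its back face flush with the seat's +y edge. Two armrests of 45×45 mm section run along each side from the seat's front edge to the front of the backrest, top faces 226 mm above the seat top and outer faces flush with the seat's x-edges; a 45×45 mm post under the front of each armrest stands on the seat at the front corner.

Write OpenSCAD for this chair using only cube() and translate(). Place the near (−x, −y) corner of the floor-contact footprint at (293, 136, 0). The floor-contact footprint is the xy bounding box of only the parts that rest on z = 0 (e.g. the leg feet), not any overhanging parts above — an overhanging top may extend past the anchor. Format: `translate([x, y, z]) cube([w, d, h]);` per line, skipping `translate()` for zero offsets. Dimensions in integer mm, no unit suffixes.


// leg_h = 430 - 40 = 390
// arm post h = 226 - 45 = 181
translate([293, 136, 390]) cube([423, 445, 40]);
translate([293, 136, 0]) cube([41, 41, 390]);
translate([675, 136, 0]) cube([41, 41, 390]);
translate([293, 540, 0]) cube([41, 41, 390]);
translate([675, 540, 0]) cube([41, 41, 390]);
translate([293, 558, 430]) cube([423, 23, 525]);
translate([293, 136, 611]) cube([45, 422, 45]);
translate([671, 136, 611]) cube([45, 422, 45]);
translate([293, 136, 430]) cube([45, 45, 181]);
translate([671, 136, 430]) cube([45, 45, 181]);


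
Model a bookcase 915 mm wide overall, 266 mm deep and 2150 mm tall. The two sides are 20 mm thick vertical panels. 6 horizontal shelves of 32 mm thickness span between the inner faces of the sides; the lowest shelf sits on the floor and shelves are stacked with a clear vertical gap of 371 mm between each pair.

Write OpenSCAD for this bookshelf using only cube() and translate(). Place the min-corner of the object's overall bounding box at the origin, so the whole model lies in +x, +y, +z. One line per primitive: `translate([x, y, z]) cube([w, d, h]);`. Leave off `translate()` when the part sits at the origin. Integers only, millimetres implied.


cube([20, 266, 2150]);
translate([895, 0, 0]) cube([20, 266, 2150]);
translate([20, 0, 0]) cube([875, 266, 32]);
translate([20, 0, 403]) cube([875, 266, 32]);
translate([20, 0, 806]) cube([875, 266, 32]);
translate([20, 0, 1209]) cube([875, 266, 32]);
translate([20, 0, 1612]) cube([875, 266, 32]);
translate([20, 0, 2015]) cube([875, 266, 32]);


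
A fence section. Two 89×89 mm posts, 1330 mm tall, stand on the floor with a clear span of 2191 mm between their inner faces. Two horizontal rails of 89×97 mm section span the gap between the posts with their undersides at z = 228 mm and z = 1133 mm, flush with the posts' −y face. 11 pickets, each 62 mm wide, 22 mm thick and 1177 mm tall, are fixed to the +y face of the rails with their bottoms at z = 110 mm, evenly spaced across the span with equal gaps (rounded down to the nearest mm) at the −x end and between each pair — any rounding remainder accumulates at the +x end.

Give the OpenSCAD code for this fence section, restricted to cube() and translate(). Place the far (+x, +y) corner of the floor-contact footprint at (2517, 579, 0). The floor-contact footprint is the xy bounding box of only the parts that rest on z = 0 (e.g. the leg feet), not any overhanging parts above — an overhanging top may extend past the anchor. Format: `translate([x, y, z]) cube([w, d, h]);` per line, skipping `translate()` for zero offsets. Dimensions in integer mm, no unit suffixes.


translate([148, 490, 0]) cube([89, 89, 1330]);
translate([2428, 490, 0]) cube([89, 89, 1330]);
translate([237, 490, 228]) cube([2191, 89, 97]);
translate([237, 490, 1133]) cube([2191, 89, 97]);
translate([362, 579, 110]) cube([62, 22, 1177]);
translate([549, 579, 110]) cube([62, 22, 1177]);
translate([736, 579, 110]) cube([62, 22, 1177]);
translate([923, 579, 110]) cube([62, 22, 1177]);
translate([1110, 579, 110]) cube([62, 22, 1177]);
translate([1297, 579, 110]) cube([62, 22, 1177]);
translate([1484, 579, 110]) cube([62, 22, 1177]);
translate([1671, 579, 110]) cube([62, 22, 1177]);
translate([1858, 579, 110]) cube([62, 22, 1177]);
translate([2045, 579, 110]) cube([62, 22, 1177]);
translate([2232, 579, 110]) cube([62, 22, 1177]);


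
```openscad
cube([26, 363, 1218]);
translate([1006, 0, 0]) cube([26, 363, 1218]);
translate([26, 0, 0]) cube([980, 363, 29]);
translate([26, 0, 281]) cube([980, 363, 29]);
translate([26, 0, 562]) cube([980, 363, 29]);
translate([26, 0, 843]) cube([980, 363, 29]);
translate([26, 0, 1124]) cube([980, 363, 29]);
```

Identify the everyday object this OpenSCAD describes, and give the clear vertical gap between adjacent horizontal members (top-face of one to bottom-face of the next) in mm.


A bookshelf. The clear shelf gap is 252 mm.

Two tall side panels with 5 horizontal boards between them — a bookshelf. The first two shelf undersides are at z = 0 and z = 281; with shelf thickness 29, the clear gap is 281 − 0 − 29 = 252 mm.


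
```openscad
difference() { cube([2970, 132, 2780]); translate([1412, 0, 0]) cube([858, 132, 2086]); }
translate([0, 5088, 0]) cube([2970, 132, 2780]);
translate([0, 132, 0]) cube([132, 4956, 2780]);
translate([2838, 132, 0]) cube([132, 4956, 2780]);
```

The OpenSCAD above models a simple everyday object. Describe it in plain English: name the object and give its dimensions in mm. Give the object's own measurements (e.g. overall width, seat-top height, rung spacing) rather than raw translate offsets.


A single room: four walls, each 2780 mm tall and 132 mm thick, enclosing an outside footprint 2970×5220 mm (x × y), no floor or roof. The front and back walls (−y and +y sides) run the full x-width; the side walls fit between their inner faces. A door opening 858 mm wide and 2086 mm tall is cut through the front wall from the floor up, its −x edge 1412 mm from the wall's −x end.


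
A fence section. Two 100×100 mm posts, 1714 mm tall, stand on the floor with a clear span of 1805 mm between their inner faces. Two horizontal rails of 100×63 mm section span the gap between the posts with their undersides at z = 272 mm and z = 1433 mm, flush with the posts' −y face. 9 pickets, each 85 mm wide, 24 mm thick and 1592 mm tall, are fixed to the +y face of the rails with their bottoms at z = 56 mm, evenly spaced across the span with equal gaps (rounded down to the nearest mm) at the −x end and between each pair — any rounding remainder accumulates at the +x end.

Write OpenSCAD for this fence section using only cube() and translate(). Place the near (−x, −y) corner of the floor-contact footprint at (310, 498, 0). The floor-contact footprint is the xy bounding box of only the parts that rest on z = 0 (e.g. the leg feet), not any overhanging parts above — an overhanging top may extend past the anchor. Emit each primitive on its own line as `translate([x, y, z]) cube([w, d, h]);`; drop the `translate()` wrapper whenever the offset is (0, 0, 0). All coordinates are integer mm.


translate([310, 498, 0]) cube([100, 100, 1714]);
translate([2215, 498, 0]) cube([100, 100, 1714]);
translate([410, 498, 272]) cube([1805, 100, 63]);
translate([410, 498, 1433]) cube([1805, 100, 63]);
translate([514, 598, 56]) cube([85, 24, 1592]);
translate([703, 598, 56]) cube([85, 24, 1592]);
translate([892, 598, 56]) cube([85, 24, 1592]);
translate([1081, 598, 56]) cube([85, 24, 1592]);
translate([1270, 598, 56]) cube([85, 24, 1592]);
translate([1459, 598, 56]) cube([85, 24, 1592]);
translate([1648, 598, 56]) cube([85, 24, 1592]);
translate([1837, 598, 56]) cube([85, 24, 1592]);
translate([2026, 598, 56]) cube([85, 24, 1592]);


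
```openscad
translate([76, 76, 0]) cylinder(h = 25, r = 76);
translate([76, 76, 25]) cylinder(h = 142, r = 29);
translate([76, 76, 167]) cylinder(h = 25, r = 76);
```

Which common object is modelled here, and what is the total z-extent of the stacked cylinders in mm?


A spool. The overall height is 192 mm.

Three coaxial cylinders, large–small–large — a spool. Two 25 mm flanges and a 142 mm core give 25 + 142 + 25 = 192 mm.


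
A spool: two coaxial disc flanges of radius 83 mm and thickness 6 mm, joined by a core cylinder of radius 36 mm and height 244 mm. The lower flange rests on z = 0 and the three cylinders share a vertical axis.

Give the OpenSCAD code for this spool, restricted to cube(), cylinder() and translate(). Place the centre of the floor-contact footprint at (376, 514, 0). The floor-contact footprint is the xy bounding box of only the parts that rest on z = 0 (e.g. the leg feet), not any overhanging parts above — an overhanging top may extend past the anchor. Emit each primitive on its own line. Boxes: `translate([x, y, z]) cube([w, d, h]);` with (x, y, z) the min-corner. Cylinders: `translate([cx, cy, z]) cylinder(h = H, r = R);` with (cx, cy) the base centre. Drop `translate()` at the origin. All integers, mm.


translate([376, 514, 0]) cylinder(h = 6, r = 83);
translate([376, 514, 6]) cylinder(h = 244, r = 36);
translate([376, 514, 250]) cylinder(h = 6, r = 83);


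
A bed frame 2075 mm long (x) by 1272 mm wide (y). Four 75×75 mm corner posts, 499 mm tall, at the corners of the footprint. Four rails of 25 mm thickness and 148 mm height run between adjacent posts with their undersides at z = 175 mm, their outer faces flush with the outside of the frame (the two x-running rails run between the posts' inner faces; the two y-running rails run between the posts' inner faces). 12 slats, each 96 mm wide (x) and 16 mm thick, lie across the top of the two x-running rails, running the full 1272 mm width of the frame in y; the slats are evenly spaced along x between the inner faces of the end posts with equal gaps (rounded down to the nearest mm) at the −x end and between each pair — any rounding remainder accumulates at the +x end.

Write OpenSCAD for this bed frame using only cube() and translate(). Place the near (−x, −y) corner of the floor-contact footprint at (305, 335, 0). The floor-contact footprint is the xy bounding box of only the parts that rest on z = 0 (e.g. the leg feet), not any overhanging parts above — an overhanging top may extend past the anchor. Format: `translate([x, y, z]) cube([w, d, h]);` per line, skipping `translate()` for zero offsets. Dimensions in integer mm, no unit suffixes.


translate([305, 335, 0]) cube([75, 75, 499]);
translate([305, 1532, 0]) cube([75, 75, 499]);
translate([2305, 335, 0]) cube([75, 75, 499]);
translate([2305, 1532, 0]) cube([75, 75, 499]);
translate([380, 335, 175]) cube([1925, 25, 148]);
translate([380, 1582, 175]) cube([1925, 25, 148]);
translate([305, 410, 175]) cube([25, 1122, 148]);
translate([2355, 410, 175]) cube([25, 1122, 148]);
translate([439, 335, 323]) cube([96, 1272, 16]);
translate([594, 335, 323]) cube([96, 1272, 16]);
translate([749, 335, 323]) cube([96, 1272, 16]);
translate([904, 335, 323]) cube([96, 1272, 16]);
translate([1059, 335, 323]) cube([96, 1272, 16]);
translate([1214, 335, 323]) cube([96, 1272, 16]);
translate([1369, 335, 323]) cube([96, 1272, 16]);
translate([1524, 335, 323]) cube([96, 1272, 16]);
translate([1679, 335, 323]) cube([96, 1272, 16]);
translate([1834, 335, 323]) cube([96, 1272, 16]);
translate([1989, 335, 323]) cube([96, 1272, 16]);
translate([2144, 335, 323]) cube([96, 1272, 16]);


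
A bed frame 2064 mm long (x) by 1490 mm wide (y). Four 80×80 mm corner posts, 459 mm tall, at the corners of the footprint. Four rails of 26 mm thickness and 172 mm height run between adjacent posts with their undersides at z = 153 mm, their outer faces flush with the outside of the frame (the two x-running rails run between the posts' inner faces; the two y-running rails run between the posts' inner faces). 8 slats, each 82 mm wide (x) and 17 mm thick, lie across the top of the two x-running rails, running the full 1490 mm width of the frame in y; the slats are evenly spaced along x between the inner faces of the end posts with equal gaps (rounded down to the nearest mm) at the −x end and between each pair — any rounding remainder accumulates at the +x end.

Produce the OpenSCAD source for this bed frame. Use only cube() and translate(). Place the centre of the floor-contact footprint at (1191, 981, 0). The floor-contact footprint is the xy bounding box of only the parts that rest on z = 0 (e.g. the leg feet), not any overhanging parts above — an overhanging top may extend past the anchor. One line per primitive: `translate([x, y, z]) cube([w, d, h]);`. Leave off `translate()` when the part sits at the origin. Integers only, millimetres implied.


translate([159, 236, 0]) cube([80, 80, 459]);
translate([159, 1646, 0]) cube([80, 80, 459]);
translate([2143, 236, 0]) cube([80, 80, 459]);
translate([2143, 1646, 0]) cube([80, 80, 459]);
translate([239, 236, 153]) cube([1904, 26, 172]);
translate([239, 1700, 153]) cube([1904, 26, 172]);
translate([159, 316, 153]) cube([26, 1330, 172]);
translate([2197, 316, 153]) cube([26, 1330, 172]);
translate([377, 236, 325]) cube([82, 1490, 17]);
translate([597, 236, 325]) cube([82, 1490, 17]);
translate([817, 236, 325]) cube([82, 1490, 17]);
translate([1037, 236, 325]) cube([82, 1490, 17]);
translate([1257, 236, 325]) cube([82, 1490, 17]);
translate([1477, 236, 325]) cube([82, 1490, 17]);
translate([1697, 236, 325]) cube([82, 1490, 17]);
translate([1917, 236, 325]) cube([82, 1490, 17]);


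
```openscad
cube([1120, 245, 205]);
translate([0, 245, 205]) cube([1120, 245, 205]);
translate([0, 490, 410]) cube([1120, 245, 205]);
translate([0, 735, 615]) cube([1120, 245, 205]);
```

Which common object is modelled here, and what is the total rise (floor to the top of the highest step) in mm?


A staircase. The total rise is 820 mm.

4 identical blocks, each offset up and back from the previous — a staircase. Each step is 205 mm tall and there are 4 of them, so the total rise is 4 × 205 = 820 mm.


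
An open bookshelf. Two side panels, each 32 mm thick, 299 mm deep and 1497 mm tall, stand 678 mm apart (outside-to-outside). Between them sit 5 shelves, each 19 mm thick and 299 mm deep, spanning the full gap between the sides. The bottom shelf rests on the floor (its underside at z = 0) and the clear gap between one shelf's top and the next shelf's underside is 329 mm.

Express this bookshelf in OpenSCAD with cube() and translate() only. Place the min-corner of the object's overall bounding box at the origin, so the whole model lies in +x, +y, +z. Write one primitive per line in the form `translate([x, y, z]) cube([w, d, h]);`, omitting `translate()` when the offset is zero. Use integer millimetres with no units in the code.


cube([32, 299, 1497]);
translate([646, 0, 0]) cube([32, 299, 1497]);
translate([32, 0, 0]) cube([614, 299, 19]);
translate([32, 0, 348]) cube([614, 299, 19]);
translate([32, 0, 696]) cube([614, 299, 19]);
translate([32, 0, 1044]) cube([614, 299, 19]);
translate([32, 0, 1392]) cube([614, 299, 19]);


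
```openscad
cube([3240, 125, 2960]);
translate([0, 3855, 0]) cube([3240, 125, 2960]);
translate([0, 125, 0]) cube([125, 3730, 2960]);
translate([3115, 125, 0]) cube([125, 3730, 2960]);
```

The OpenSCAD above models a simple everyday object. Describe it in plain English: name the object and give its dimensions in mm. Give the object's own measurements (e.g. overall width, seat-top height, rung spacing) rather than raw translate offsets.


The wall frame of a small rectangular building: four walls, each 2960 mm tall and 125 mm thick, enclosing a footprint 3240 mm (x) by 3980 mm (y) outside-to-outside, with no floor or roof. The front and back walls (the −y and +y sides) span the full width; the two side walls fit between them.


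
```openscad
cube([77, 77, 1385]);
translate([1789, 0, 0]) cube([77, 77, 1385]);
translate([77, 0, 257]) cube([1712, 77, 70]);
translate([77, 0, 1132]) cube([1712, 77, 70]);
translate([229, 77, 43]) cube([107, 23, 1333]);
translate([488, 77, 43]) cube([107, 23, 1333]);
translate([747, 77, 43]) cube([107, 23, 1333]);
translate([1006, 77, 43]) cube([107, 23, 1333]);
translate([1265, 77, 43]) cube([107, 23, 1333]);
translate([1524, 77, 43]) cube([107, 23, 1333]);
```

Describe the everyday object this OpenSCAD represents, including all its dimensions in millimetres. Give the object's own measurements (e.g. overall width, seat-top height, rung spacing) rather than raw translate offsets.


A fence section. Two 77×77 mm posts, 1385 mm tall, stand on the floor with a clear span of 1712 mm between their inner faces. Two horizontal rails of 77×70 mm section span the gap between the posts with their undersides at z = 257 mm and z = 1132 mm, flush with the posts' −y face. 6 pickets, each 107 mm wide, 23 mm thick and 1333 mm tall, are fixed to the +y face of the rails with their bottoms at z = 43 mm, spaced across the span with a 152 mm gap after the −x post and between neighbouring pickets, with 158 mm left before the +x post.


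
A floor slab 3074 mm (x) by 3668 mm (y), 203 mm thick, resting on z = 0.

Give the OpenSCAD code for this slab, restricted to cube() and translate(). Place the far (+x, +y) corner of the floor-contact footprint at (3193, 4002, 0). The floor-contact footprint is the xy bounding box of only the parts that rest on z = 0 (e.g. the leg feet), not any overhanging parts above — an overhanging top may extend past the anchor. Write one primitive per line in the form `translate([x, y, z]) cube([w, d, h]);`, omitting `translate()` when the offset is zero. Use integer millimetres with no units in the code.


translate([119, 334, 0]) cube([3074, 3668, 203]);


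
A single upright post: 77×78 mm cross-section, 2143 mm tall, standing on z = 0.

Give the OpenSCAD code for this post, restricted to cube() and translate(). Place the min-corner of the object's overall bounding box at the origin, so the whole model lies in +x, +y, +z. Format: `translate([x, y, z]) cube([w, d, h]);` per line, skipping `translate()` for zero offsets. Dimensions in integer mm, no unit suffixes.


cube([77, 78, 2143]);


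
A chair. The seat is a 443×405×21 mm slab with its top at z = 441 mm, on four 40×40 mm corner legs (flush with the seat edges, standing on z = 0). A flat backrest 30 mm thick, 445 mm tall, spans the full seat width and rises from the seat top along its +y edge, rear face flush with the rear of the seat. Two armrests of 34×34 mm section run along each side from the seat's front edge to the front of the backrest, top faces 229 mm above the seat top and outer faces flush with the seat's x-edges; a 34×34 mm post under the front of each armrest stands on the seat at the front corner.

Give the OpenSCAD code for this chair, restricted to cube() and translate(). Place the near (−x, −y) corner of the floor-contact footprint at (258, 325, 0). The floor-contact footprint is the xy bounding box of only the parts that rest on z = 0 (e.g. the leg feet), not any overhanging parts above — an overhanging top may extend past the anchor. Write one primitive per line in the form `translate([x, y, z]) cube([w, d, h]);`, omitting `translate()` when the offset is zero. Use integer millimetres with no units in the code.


// leg_h = 441 - 21 = 420
// arm post h = 229 - 34 = 195
translate([258, 325, 420]) cube([443, 405, 21]);
translate([258, 325, 0]) cube([40, 40, 420]);
translate([661, 325, 0]) cube([40, 40, 420]);
translate([258, 690, 0]) cube([40, 40, 420]);
translate([661, 690, 0]) cube([40, 40, 420]);
translate([258, 700, 441]) cube([443, 30, 445]);
translate([258, 325, 636]) cube([34, 375, 34]);
translate([667, 325, 636]) cube([34, 375, 34]);
translate([258, 325, 441]) cube([34, 34, 195]);
translate([667, 325, 441]) cube([34, 34, 195]);


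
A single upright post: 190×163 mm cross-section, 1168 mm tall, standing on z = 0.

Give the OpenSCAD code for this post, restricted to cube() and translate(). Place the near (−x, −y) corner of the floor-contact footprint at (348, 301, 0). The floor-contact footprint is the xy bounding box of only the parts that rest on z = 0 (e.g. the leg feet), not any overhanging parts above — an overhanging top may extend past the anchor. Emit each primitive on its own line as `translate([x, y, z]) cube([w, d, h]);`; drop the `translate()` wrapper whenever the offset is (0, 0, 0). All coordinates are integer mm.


translate([348, 301, 0]) cube([190, 163, 1168]);


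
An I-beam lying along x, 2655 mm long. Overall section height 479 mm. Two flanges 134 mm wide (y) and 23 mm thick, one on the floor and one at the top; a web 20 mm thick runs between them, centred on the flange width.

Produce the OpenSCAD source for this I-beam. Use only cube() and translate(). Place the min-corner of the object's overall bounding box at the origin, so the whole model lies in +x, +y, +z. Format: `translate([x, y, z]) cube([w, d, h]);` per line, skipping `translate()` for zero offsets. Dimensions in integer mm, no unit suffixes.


cube([2655, 134, 23]);
translate([0, 57, 23]) cube([2655, 20, 433]);
translate([0, 0, 456]) cube([2655, 134, 23]);


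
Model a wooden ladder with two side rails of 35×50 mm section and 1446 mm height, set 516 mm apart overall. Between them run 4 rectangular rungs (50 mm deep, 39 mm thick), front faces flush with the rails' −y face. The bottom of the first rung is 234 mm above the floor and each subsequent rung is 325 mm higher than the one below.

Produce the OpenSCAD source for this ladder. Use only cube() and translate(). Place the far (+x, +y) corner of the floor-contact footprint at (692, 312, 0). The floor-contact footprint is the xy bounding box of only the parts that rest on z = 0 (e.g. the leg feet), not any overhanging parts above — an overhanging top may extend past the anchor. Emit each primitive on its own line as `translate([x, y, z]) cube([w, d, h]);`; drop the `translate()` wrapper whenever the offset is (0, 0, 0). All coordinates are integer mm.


translate([176, 262, 0]) cube([35, 50, 1446]);
translate([657, 262, 0]) cube([35, 50, 1446]);
translate([211, 262, 234]) cube([446, 50, 39]);
translate([211, 262, 559]) cube([446, 50, 39]);
translate([211, 262, 884]) cube([446, 50, 39]);
translate([211, 262, 1209]) cube([446, 50, 39]);


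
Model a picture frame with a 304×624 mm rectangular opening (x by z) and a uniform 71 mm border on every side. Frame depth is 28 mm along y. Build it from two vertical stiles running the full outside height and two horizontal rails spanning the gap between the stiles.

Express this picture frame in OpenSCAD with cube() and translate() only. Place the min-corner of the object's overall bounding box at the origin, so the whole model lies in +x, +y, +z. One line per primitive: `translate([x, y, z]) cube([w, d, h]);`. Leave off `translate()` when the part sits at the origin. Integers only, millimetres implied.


cube([71, 28, 766]);
translate([375, 0, 0]) cube([71, 28, 766]);
translate([71, 0, 0]) cube([304, 28, 71]);
translate([71, 0, 695]) cube([304, 28, 71]);


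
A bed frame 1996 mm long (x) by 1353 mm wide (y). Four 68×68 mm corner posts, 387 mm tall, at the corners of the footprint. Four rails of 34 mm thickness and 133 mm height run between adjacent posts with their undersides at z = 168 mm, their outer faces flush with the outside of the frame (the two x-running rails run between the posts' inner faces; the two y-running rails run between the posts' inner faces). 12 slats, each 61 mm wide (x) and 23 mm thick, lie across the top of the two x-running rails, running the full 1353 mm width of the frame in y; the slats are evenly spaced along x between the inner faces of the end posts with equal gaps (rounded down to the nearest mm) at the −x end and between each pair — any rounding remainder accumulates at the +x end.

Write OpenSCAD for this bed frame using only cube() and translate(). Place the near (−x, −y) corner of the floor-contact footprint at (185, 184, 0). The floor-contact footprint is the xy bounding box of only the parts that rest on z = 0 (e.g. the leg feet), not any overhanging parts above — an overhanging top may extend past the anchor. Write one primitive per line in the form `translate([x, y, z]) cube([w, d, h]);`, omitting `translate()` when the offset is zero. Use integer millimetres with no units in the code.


translate([185, 184, 0]) cube([68, 68, 387]);
translate([185, 1469, 0]) cube([68, 68, 387]);
translate([2113, 184, 0]) cube([68, 68, 387]);
translate([2113, 1469, 0]) cube([68, 68, 387]);
translate([253, 184, 168]) cube([1860, 34, 133]);
translate([253, 1503, 168]) cube([1860, 34, 133]);
translate([185, 252, 168]) cube([34, 1217, 133]);
translate([2147, 252, 168]) cube([34, 1217, 133]);
translate([339, 184, 301]) cube([61, 1353, 23]);
translate([486, 184, 301]) cube([61, 1353, 23]);
translate([633, 184, 301]) cube([61, 1353, 23]);
translate([780, 184, 301]) cube([61, 1353, 23]);
translate([927, 184, 301]) cube([61, 1353, 23]);
translate([1074, 184, 301]) cube([61, 1353, 23]);
translate([1221, 184, 301]) cube([61, 1353, 23]);
translate([1368, 184, 301]) cube([61, 1353, 23]);
translate([1515, 184, 301]) cube([61, 1353, 23]);
translate([1662, 184, 301]) cube([61, 1353, 23]);
translate([1809, 184, 301]) cube([61, 1353, 23]);
translate([1956, 184, 301]) cube([61, 1353, 23]);


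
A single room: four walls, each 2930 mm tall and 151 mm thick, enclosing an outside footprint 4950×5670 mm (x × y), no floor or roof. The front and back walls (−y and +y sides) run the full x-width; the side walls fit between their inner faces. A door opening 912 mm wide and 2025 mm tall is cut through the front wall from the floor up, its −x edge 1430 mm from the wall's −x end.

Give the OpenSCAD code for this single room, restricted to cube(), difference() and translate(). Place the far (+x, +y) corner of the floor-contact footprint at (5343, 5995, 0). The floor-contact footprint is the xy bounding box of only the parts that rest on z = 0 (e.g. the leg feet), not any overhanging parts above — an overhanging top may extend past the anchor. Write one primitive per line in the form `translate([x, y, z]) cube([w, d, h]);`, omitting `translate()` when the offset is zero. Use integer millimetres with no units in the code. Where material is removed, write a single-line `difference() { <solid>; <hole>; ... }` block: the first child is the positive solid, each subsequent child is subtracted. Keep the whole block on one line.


difference() { translate([393, 325, 0]) cube([4950, 151, 2930]); translate([1823, 325, 0]) cube([912, 151, 2025]); }
translate([393, 5844, 0]) cube([4950, 151, 2930]);
translate([393, 476, 0]) cube([151, 5368, 2930]);
translate([5192, 476, 0]) cube([151, 5368, 2930]);


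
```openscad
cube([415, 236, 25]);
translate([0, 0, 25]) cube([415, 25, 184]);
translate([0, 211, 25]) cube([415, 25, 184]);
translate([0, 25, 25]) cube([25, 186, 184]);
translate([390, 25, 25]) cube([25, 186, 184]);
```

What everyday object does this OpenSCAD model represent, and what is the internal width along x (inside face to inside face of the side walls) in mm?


An open box. The internal width is 365 mm.

A 415×236 base slab with four walls standing on it — an open box. The base is 415 mm wide and the walls are 25 mm thick, so the internal width is 415 − 2 × 25 = 365 mm.


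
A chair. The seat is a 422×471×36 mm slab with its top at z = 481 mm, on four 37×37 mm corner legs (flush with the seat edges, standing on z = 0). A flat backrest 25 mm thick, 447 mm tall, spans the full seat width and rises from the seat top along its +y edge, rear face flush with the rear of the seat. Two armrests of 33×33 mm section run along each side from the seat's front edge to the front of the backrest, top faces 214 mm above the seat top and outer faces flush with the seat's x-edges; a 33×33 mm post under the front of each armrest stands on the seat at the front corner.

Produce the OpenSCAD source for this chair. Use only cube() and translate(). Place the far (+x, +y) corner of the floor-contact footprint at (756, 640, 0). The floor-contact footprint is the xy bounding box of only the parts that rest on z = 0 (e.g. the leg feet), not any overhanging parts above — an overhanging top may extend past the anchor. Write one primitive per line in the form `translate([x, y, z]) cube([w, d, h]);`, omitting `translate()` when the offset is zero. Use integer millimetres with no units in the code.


translate([334, 169, 445]) cube([422, 471, 36]);
translate([334, 169, 0]) cube([37, 37, 445]);
translate([719, 169, 0]) cube([37, 37, 445]);
translate([334, 603, 0]) cube([37, 37, 445]);
translate([719, 603, 0]) cube([37, 37, 445]);
translate([334, 615, 481]) cube([422, 25, 447]);
translate([334, 169, 662]) cube([33, 446, 33]);
translate([723, 169, 662]) cube([33, 446, 33]);
translate([334, 169, 481]) cube([33, 33, 181]);
translate([723, 169, 481]) cube([33, 33, 181]);


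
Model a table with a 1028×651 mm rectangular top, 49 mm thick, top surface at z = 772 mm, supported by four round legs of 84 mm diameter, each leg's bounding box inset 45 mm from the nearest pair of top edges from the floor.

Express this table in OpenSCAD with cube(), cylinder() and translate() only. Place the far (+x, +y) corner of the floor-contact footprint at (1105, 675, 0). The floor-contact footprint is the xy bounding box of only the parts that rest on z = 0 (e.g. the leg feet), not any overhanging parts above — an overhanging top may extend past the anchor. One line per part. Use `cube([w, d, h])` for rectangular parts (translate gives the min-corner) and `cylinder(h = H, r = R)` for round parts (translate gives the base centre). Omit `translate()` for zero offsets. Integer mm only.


translate([122, 69, 723]) cube([1028, 651, 49]);
translate([209, 156, 0]) cylinder(h = 723, r = 42);
translate([1063, 156, 0]) cylinder(h = 723, r = 42);
translate([209, 633, 0]) cylinder(h = 723, r = 42);
translate([1063, 633, 0]) cylinder(h = 723, r = 42);


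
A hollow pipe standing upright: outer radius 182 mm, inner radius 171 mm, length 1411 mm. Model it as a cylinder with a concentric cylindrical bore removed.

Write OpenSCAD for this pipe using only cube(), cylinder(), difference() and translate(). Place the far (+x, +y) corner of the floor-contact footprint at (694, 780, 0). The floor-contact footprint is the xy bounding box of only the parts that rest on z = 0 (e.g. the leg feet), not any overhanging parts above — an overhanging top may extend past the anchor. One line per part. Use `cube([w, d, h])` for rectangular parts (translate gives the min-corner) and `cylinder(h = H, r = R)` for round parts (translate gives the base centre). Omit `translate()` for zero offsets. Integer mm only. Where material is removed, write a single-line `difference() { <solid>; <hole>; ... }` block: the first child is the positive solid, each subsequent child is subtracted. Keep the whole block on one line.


difference() { translate([512, 598, 0]) cylinder(h = 1411, r = 182); translate([512, 598, 0]) cylinder(h = 1411, r = 171); }


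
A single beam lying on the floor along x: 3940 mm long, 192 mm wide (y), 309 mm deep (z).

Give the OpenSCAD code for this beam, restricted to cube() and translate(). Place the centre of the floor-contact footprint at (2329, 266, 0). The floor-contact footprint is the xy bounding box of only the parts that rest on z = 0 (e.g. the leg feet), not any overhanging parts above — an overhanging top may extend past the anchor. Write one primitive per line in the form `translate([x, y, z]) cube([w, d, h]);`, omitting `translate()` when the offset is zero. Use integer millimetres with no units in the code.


translate([359, 170, 0]) cube([3940, 192, 309]);
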